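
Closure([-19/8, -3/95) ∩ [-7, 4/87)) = [-19/8, -3/95]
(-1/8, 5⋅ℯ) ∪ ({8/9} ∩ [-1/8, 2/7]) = (-1/8, 5⋅ℯ)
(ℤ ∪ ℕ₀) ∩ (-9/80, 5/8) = {0}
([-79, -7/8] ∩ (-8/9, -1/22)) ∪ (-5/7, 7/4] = (-8/9, -7/8] ∪ (-5/7, 7/4]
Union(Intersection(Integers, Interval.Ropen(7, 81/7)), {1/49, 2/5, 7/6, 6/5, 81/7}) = Union({1/49, 2/5, 7/6, 6/5, 81/7}, Range(7, 12, 1))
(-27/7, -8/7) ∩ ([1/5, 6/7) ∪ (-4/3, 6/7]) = (-4/3, -8/7)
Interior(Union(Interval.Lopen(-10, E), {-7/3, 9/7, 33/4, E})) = Interval.open(-10, E)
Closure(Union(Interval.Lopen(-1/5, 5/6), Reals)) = Interval(-oo, oo)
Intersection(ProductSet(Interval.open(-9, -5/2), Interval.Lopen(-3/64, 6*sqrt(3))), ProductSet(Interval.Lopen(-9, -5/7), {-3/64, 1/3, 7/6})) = ProductSet(Interval.open(-9, -5/2), {1/3, 7/6})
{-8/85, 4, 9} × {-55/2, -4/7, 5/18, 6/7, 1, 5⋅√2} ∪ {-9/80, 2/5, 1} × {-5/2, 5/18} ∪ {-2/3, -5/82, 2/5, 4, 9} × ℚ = ({-9/80, 2/5, 1} × {-5/2, 5/18}) ∪ ({-2/3, -5/82, 2/5, 4, 9} × ℚ) ∪ ({-8/85, 4, 9} × {-55/2, -4/7, 5/18, 6/7, 1, 5⋅√2})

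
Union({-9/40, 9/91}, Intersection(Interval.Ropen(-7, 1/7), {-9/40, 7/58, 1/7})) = {-9/40, 9/91, 7/58}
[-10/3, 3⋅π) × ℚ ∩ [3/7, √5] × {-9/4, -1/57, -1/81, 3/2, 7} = [3/7, √5] × {-9/4, -1/57, -1/81, 3/2, 7}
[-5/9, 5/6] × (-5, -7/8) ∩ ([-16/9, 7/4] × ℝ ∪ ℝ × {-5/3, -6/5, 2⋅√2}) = [-5/9, 5/6] × (-5, -7/8)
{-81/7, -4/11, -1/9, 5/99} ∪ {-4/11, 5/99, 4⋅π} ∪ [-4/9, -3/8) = {-81/7, -4/11, -1/9, 5/99, 4⋅π} ∪ [-4/9, -3/8)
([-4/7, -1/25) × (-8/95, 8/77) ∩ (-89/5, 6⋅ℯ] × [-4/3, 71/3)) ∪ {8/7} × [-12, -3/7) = ({8/7} × [-12, -3/7)) ∪ ([-4/7, -1/25) × (-8/95, 8/77))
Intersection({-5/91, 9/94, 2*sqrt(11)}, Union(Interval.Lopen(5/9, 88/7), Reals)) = {-5/91, 9/94, 2*sqrt(11)}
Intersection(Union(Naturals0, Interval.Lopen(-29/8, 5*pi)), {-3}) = {-3}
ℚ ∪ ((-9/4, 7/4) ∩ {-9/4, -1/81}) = ℚ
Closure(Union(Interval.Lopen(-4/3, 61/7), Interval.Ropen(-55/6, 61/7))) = Interval(-55/6, 61/7)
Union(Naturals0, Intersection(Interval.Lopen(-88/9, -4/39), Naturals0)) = Naturals0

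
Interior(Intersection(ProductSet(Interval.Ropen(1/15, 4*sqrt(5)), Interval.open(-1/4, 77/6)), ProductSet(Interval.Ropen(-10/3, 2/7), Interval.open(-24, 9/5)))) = ProductSet(Interval.open(1/15, 2/7), Interval.open(-1/4, 9/5))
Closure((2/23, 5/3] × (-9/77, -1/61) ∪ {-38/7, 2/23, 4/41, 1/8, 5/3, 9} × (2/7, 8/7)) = ({2/23, 5/3} × [-9/77, -1/61]) ∪ ([2/23, 5/3] × {-9/77, -1/61}) ∪ ((2/23, 5/3] × (-9/77, -1/61)) ∪ ({-38/7, 2/23, 4/41, 1/8, 5/3, 9} × [2/7, 8/7])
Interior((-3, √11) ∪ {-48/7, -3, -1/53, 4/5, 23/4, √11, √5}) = (-3, √11)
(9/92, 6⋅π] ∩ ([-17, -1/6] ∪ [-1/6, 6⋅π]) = (9/92, 6⋅π]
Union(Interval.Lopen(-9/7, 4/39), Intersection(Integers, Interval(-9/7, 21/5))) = Union(Interval.Lopen(-9/7, 4/39), Range(-1, 5, 1))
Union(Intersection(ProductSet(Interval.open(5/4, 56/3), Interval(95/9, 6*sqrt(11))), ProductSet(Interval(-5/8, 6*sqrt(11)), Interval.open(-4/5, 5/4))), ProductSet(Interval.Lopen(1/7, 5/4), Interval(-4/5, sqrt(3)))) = ProductSet(Interval.Lopen(1/7, 5/4), Interval(-4/5, sqrt(3)))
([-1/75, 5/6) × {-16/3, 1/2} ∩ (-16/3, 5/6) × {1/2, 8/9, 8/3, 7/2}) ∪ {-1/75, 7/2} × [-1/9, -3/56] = ([-1/75, 5/6) × {1/2}) ∪ ({-1/75, 7/2} × [-1/9, -3/56])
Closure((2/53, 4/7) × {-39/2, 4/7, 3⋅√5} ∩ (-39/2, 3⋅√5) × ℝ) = [2/53, 4/7] × {-39/2, 4/7, 3⋅√5}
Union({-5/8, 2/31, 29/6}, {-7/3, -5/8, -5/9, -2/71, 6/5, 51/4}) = {-7/3, -5/8, -5/9, -2/71, 2/31, 6/5, 29/6, 51/4}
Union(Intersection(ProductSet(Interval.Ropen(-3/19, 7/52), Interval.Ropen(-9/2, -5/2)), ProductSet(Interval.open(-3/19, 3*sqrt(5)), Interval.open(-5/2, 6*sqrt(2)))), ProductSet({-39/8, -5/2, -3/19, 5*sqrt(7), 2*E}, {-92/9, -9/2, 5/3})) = ProductSet({-39/8, -5/2, -3/19, 5*sqrt(7), 2*E}, {-92/9, -9/2, 5/3})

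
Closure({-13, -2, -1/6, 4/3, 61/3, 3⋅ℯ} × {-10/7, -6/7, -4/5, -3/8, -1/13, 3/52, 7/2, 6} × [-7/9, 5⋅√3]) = {-13, -2, -1/6, 4/3, 61/3, 3⋅ℯ} × {-10/7, -6/7, -4/5, -3/8, -1/13, 3/52, 7/2, 6} × [-7/9, 5⋅√3]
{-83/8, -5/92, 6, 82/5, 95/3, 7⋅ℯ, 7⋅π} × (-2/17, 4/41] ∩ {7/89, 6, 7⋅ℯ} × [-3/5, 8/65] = {6, 7⋅ℯ} × (-2/17, 4/41]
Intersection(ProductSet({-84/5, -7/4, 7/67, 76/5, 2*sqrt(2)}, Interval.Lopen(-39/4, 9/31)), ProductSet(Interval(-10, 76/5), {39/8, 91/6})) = EmptySet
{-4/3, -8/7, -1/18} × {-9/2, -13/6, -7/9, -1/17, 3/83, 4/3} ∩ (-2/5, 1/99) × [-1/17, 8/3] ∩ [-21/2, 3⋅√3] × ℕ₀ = ∅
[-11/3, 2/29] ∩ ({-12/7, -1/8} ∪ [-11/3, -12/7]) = [-11/3, -12/7] ∪ {-1/8}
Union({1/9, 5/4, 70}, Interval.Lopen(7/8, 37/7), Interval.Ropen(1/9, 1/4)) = Union({70}, Interval.Ropen(1/9, 1/4), Interval.Lopen(7/8, 37/7))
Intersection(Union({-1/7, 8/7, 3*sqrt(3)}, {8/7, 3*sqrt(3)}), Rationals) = {-1/7, 8/7}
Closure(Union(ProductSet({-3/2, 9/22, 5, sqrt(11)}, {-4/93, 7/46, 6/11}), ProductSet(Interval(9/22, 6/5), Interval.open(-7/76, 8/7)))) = Union(ProductSet({-3/2, 9/22, 5, sqrt(11)}, {-4/93, 7/46, 6/11}), ProductSet(Interval(9/22, 6/5), Interval(-7/76, 8/7)))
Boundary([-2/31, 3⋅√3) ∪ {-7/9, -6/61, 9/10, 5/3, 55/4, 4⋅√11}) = {-7/9, -6/61, -2/31, 55/4, 4⋅√11, 3⋅√3}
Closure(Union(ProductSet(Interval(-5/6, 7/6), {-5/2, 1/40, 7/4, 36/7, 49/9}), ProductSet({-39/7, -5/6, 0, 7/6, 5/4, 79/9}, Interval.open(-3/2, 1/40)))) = Union(ProductSet({-39/7, -5/6, 0, 7/6, 5/4, 79/9}, Interval(-3/2, 1/40)), ProductSet(Interval(-5/6, 7/6), {-5/2, 1/40, 7/4, 36/7, 49/9}))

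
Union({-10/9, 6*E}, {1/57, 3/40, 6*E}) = {-10/9, 1/57, 3/40, 6*E}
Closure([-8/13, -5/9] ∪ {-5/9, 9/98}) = [-8/13, -5/9] ∪ {9/98}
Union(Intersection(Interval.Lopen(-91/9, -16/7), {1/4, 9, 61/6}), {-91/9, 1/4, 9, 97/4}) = {-91/9, 1/4, 9, 97/4}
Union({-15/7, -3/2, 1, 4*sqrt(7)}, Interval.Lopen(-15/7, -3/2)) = Union({1, 4*sqrt(7)}, Interval(-15/7, -3/2))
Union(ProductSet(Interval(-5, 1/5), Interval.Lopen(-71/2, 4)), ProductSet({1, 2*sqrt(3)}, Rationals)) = Union(ProductSet({1, 2*sqrt(3)}, Rationals), ProductSet(Interval(-5, 1/5), Interval.Lopen(-71/2, 4)))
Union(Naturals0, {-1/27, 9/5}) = Union({-1/27, 9/5}, Naturals0)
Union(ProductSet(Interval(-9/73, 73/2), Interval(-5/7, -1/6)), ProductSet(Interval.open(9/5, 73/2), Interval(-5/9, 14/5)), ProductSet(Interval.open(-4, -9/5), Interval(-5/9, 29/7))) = Union(ProductSet(Interval.open(-4, -9/5), Interval(-5/9, 29/7)), ProductSet(Interval(-9/73, 73/2), Interval(-5/7, -1/6)), ProductSet(Interval.open(9/5, 73/2), Interval(-5/9, 14/5)))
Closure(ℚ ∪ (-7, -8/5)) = ℚ ∪ (-∞, ∞)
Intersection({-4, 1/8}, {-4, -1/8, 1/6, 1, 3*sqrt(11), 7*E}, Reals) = {-4}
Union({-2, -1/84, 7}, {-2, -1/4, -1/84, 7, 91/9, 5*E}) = {-2, -1/4, -1/84, 7, 91/9, 5*E}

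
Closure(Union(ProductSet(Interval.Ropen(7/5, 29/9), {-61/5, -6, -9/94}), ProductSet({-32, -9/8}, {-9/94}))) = Union(ProductSet({-32, -9/8}, {-9/94}), ProductSet(Interval(7/5, 29/9), {-61/5, -6, -9/94}))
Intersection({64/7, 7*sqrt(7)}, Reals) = {64/7, 7*sqrt(7)}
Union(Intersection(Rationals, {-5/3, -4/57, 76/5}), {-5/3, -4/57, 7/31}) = {-5/3, -4/57, 7/31, 76/5}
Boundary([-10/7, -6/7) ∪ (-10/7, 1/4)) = {-10/7, 1/4}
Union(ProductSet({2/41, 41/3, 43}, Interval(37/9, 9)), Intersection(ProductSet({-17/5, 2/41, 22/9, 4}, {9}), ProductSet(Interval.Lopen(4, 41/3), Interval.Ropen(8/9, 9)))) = ProductSet({2/41, 41/3, 43}, Interval(37/9, 9))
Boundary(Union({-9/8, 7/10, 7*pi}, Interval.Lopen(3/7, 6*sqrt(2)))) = {-9/8, 3/7, 6*sqrt(2), 7*pi}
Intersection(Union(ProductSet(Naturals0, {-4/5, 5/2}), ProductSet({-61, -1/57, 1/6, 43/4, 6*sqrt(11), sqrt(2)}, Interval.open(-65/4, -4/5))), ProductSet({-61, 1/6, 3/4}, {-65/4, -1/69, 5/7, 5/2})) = EmptySet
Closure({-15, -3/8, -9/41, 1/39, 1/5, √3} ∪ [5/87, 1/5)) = {-15, -3/8, -9/41, 1/39, √3} ∪ [5/87, 1/5]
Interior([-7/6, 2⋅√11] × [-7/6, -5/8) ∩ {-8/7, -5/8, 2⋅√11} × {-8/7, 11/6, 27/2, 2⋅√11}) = ∅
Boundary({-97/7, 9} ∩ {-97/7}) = {-97/7}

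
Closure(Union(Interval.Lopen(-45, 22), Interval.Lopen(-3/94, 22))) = Interval(-45, 22)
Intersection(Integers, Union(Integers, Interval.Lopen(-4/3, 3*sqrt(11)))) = Integers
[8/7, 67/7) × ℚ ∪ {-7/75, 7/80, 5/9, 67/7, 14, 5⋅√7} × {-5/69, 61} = ([8/7, 67/7) × ℚ) ∪ ({-7/75, 7/80, 5/9, 67/7, 14, 5⋅√7} × {-5/69, 61})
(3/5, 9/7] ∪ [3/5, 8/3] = [3/5, 8/3]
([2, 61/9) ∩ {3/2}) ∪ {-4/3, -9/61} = {-4/3, -9/61}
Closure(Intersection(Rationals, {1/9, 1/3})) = {1/9, 1/3}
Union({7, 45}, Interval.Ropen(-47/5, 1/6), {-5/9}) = Union({7, 45}, Interval.Ropen(-47/5, 1/6))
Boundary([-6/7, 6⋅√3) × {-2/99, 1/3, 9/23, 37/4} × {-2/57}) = [-6/7, 6⋅√3] × {-2/99, 1/3, 9/23, 37/4} × {-2/57}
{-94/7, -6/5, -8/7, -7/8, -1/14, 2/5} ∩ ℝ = {-94/7, -6/5, -8/7, -7/8, -1/14, 2/5}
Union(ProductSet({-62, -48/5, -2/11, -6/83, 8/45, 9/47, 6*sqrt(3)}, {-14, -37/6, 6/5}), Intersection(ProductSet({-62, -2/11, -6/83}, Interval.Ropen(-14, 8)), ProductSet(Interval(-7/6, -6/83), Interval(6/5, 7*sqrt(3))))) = Union(ProductSet({-2/11, -6/83}, Interval.Ropen(6/5, 8)), ProductSet({-62, -48/5, -2/11, -6/83, 8/45, 9/47, 6*sqrt(3)}, {-14, -37/6, 6/5}))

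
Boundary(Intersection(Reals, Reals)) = EmptySet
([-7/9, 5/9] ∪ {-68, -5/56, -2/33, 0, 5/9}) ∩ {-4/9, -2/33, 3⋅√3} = {-4/9, -2/33}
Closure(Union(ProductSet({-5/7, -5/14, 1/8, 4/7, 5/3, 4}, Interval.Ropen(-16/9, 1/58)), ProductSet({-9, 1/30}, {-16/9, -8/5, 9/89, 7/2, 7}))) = Union(ProductSet({-9, 1/30}, {-16/9, -8/5, 9/89, 7/2, 7}), ProductSet({-5/7, -5/14, 1/8, 4/7, 5/3, 4}, Interval(-16/9, 1/58)))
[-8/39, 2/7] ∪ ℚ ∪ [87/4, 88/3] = ℚ ∪ [-8/39, 2/7] ∪ [87/4, 88/3]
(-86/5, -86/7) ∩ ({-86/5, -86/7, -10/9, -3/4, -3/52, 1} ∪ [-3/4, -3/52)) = ∅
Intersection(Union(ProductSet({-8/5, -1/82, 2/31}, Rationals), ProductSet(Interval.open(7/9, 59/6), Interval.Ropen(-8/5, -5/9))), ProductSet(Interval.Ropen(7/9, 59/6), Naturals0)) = EmptySet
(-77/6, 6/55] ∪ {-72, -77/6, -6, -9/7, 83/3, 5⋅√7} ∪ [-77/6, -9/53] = {-72, 83/3, 5⋅√7} ∪ [-77/6, 6/55]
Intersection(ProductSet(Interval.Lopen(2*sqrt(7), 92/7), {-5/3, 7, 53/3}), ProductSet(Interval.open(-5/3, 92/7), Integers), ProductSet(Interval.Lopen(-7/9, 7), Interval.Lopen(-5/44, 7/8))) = EmptySet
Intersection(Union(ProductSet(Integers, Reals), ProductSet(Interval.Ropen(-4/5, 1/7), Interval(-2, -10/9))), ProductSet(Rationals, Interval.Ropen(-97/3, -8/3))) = ProductSet(Integers, Interval.Ropen(-97/3, -8/3))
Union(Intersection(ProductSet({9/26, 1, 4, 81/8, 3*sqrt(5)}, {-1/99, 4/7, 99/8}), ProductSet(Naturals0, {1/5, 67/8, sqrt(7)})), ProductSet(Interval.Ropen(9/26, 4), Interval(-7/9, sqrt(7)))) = ProductSet(Interval.Ropen(9/26, 4), Interval(-7/9, sqrt(7)))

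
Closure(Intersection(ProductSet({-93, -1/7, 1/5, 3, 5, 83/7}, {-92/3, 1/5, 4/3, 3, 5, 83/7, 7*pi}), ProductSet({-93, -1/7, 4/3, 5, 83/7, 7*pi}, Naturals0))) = ProductSet({-93, -1/7, 5, 83/7}, {3, 5})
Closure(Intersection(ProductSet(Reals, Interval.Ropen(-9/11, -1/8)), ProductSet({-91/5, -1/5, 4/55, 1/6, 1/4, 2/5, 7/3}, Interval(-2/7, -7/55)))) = ProductSet({-91/5, -1/5, 4/55, 1/6, 1/4, 2/5, 7/3}, Interval(-2/7, -7/55))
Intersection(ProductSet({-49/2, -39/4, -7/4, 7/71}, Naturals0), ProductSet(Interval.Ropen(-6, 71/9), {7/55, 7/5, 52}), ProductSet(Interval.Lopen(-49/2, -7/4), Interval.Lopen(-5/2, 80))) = ProductSet({-7/4}, {52})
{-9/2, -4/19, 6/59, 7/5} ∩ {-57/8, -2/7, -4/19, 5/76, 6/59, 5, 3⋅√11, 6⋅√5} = {-4/19, 6/59}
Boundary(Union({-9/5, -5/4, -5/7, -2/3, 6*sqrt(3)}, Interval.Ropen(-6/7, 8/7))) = {-9/5, -5/4, -6/7, 8/7, 6*sqrt(3)}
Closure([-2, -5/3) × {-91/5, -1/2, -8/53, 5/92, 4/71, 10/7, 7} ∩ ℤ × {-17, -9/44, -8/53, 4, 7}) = {-2} × {-8/53, 7}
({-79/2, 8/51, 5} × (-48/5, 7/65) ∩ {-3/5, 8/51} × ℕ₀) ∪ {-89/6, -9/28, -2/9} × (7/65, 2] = ({8/51} × {0}) ∪ ({-89/6, -9/28, -2/9} × (7/65, 2])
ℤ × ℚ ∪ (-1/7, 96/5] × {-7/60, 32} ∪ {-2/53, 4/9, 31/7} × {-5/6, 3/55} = (ℤ × ℚ) ∪ ({-2/53, 4/9, 31/7} × {-5/6, 3/55}) ∪ ((-1/7, 96/5] × {-7/60, 32})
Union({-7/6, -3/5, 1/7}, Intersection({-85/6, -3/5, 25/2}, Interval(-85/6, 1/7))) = {-85/6, -7/6, -3/5, 1/7}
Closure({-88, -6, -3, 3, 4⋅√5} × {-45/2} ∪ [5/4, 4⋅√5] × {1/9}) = ([5/4, 4⋅√5] × {1/9}) ∪ ({-88, -6, -3, 3, 4⋅√5} × {-45/2})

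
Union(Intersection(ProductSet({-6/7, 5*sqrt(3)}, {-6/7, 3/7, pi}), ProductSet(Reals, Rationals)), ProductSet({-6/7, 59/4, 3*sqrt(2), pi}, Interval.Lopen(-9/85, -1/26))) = Union(ProductSet({-6/7, 5*sqrt(3)}, {-6/7, 3/7}), ProductSet({-6/7, 59/4, 3*sqrt(2), pi}, Interval.Lopen(-9/85, -1/26)))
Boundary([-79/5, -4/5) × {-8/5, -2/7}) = [-79/5, -4/5] × {-8/5, -2/7}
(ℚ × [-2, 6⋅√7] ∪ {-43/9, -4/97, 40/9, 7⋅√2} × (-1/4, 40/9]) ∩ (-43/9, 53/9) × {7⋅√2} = (ℚ ∩ (-43/9, 53/9)) × {7⋅√2}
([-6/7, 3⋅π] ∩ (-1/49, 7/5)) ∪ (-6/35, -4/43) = (-6/35, -4/43) ∪ (-1/49, 7/5)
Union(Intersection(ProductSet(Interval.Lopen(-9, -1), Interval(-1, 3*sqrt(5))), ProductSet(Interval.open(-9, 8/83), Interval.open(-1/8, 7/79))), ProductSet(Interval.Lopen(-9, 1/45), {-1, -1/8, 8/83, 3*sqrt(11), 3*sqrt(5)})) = Union(ProductSet(Interval.Lopen(-9, -1), Interval.open(-1/8, 7/79)), ProductSet(Interval.Lopen(-9, 1/45), {-1, -1/8, 8/83, 3*sqrt(11), 3*sqrt(5)}))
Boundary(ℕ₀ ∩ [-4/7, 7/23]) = {0}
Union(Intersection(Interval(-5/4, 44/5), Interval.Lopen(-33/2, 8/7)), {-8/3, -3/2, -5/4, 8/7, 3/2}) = Union({-8/3, -3/2, 3/2}, Interval(-5/4, 8/7))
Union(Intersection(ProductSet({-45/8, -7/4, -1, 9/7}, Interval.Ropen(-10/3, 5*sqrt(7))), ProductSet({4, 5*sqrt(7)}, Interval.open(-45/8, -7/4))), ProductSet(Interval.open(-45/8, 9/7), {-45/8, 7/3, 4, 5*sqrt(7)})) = ProductSet(Interval.open(-45/8, 9/7), {-45/8, 7/3, 4, 5*sqrt(7)})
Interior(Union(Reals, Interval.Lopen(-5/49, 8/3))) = Interval(-oo, oo)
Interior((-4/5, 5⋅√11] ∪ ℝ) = (-∞, ∞)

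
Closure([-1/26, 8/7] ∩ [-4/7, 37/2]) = [-1/26, 8/7]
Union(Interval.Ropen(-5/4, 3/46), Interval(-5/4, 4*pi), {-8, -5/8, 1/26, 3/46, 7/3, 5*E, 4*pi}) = Union({-8, 5*E}, Interval(-5/4, 4*pi))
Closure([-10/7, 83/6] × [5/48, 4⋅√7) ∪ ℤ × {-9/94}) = (ℤ × {-9/94}) ∪ ([-10/7, 83/6] × [5/48, 4⋅√7])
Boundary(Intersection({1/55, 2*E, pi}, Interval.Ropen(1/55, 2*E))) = {1/55, pi}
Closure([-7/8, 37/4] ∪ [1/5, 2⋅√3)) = [-7/8, 37/4]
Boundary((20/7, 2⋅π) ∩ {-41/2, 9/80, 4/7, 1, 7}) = ∅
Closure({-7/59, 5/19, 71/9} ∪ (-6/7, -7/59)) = [-6/7, -7/59] ∪ {5/19, 71/9}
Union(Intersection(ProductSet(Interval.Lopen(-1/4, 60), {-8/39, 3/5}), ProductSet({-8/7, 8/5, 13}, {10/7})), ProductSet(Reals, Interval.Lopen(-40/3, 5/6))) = ProductSet(Reals, Interval.Lopen(-40/3, 5/6))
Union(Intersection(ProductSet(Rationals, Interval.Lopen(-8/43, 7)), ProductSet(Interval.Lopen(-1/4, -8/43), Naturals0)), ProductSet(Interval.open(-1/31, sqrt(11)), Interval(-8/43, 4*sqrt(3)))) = Union(ProductSet(Intersection(Interval.Lopen(-1/4, -8/43), Rationals), Range(0, 8, 1)), ProductSet(Interval.open(-1/31, sqrt(11)), Interval(-8/43, 4*sqrt(3))))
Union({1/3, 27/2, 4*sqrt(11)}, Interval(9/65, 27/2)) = Interval(9/65, 27/2)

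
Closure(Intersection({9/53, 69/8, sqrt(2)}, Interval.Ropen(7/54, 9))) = {9/53, 69/8, sqrt(2)}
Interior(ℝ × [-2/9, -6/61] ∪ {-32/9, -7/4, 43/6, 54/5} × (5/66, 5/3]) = (-∞, ∞) × (-2/9, -6/61)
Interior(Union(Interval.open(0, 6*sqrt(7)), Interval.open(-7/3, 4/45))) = Interval.open(-7/3, 6*sqrt(7))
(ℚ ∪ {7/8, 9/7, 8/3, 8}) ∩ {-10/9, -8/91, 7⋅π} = {-10/9, -8/91}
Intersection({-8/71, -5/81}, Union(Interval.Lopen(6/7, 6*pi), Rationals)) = {-8/71, -5/81}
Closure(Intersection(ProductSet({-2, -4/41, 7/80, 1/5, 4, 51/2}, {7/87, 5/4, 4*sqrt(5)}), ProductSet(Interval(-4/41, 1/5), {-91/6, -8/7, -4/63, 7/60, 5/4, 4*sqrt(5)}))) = ProductSet({-4/41, 7/80, 1/5}, {5/4, 4*sqrt(5)})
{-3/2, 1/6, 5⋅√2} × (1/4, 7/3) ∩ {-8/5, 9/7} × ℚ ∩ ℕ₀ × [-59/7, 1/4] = ∅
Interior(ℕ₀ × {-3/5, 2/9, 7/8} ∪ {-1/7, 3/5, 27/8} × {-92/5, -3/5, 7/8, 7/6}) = ∅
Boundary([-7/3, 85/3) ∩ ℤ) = {-2, -1, …, 28}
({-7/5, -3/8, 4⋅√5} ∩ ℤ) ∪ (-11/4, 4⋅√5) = (-11/4, 4⋅√5)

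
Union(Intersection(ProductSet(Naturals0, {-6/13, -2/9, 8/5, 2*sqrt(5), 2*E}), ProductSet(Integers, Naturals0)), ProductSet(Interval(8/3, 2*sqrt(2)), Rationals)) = ProductSet(Interval(8/3, 2*sqrt(2)), Rationals)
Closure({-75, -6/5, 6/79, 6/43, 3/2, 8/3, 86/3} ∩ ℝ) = {-75, -6/5, 6/79, 6/43, 3/2, 8/3, 86/3}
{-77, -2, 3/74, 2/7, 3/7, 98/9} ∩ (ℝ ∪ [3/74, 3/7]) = {-77, -2, 3/74, 2/7, 3/7, 98/9}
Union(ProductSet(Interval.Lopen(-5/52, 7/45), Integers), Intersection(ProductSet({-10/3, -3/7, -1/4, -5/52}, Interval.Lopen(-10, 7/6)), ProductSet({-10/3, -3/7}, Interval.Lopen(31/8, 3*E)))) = ProductSet(Interval.Lopen(-5/52, 7/45), Integers)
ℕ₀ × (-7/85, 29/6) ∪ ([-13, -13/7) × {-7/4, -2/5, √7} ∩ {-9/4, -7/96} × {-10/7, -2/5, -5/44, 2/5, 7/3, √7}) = (ℕ₀ × (-7/85, 29/6)) ∪ ({-9/4} × {-2/5, √7})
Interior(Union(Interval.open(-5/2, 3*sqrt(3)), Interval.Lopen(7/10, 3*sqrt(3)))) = Interval.open(-5/2, 3*sqrt(3))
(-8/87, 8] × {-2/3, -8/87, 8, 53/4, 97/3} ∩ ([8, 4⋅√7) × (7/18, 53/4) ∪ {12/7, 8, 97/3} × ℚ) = {12/7, 8} × {-2/3, -8/87, 8, 53/4, 97/3}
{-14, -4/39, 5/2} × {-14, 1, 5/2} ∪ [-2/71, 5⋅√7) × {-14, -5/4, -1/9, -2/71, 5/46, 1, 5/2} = ({-14, -4/39, 5/2} × {-14, 1, 5/2}) ∪ ([-2/71, 5⋅√7) × {-14, -5/4, -1/9, -2/71, 5/46, 1, 5/2})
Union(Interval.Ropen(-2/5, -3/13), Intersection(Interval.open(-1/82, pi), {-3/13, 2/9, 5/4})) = Union({2/9, 5/4}, Interval.Ropen(-2/5, -3/13))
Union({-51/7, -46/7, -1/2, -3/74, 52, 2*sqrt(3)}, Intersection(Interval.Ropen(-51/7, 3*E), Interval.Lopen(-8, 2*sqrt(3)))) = Union({52}, Interval(-51/7, 2*sqrt(3)))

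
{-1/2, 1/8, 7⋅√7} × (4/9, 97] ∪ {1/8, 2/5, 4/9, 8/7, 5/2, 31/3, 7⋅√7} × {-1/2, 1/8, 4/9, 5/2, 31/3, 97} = ({-1/2, 1/8, 7⋅√7} × (4/9, 97]) ∪ ({1/8, 2/5, 4/9, 8/7, 5/2, 31/3, 7⋅√7} × {-1/2, 1/8, 4/9, 5/2, 31/3, 97})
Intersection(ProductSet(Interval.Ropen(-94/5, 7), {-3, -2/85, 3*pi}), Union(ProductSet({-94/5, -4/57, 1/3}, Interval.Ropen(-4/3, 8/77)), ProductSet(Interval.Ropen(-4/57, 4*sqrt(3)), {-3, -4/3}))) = Union(ProductSet({-94/5, -4/57, 1/3}, {-2/85}), ProductSet(Interval.Ropen(-4/57, 4*sqrt(3)), {-3}))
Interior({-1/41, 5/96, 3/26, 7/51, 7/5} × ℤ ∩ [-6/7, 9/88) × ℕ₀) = ∅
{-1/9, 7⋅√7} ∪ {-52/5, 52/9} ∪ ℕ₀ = {-52/5, -1/9, 52/9, 7⋅√7} ∪ ℕ₀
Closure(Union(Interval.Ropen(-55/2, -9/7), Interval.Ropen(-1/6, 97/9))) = Union(Interval(-55/2, -9/7), Interval(-1/6, 97/9))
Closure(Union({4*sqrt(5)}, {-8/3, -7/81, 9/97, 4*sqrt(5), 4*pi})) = {-8/3, -7/81, 9/97, 4*sqrt(5), 4*pi}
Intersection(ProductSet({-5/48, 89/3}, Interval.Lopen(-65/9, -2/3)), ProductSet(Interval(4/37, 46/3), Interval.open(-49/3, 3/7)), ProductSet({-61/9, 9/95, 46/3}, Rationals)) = EmptySet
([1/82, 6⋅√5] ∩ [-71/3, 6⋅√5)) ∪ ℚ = ℚ ∪ [1/82, 6⋅√5)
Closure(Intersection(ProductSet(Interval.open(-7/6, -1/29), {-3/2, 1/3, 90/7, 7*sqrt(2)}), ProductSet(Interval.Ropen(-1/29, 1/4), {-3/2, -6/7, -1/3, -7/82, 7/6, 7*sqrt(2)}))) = EmptySet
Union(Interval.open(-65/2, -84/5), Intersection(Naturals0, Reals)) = Union(Interval.open(-65/2, -84/5), Naturals0)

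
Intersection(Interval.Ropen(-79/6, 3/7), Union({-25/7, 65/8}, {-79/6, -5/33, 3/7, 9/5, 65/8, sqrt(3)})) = {-79/6, -25/7, -5/33}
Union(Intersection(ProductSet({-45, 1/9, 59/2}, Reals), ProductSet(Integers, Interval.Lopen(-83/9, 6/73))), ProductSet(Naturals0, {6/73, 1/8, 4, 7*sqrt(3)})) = Union(ProductSet({-45}, Interval.Lopen(-83/9, 6/73)), ProductSet(Naturals0, {6/73, 1/8, 4, 7*sqrt(3)}))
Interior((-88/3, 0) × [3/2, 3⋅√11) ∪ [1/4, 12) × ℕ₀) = (-88/3, 0) × (3/2, 3⋅√11)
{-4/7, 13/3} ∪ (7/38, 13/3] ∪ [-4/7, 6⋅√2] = [-4/7, 6⋅√2]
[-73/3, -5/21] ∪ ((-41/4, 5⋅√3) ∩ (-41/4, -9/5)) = [-73/3, -5/21]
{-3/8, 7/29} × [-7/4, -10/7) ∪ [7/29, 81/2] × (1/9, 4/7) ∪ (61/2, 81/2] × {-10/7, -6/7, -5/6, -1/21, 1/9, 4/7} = ({-3/8, 7/29} × [-7/4, -10/7)) ∪ ([7/29, 81/2] × (1/9, 4/7)) ∪ ((61/2, 81/2] × {-10/7, -6/7, -5/6, -1/21, 1/9, 4/7})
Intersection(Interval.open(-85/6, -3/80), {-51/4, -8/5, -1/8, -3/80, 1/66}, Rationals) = {-51/4, -8/5, -1/8}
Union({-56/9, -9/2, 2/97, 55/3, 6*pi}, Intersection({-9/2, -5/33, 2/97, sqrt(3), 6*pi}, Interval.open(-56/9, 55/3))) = {-56/9, -9/2, -5/33, 2/97, 55/3, sqrt(3), 6*pi}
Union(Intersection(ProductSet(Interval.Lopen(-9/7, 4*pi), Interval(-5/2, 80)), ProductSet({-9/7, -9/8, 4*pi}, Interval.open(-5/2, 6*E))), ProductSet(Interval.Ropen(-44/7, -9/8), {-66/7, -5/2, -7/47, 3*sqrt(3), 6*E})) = Union(ProductSet({-9/8, 4*pi}, Interval.open(-5/2, 6*E)), ProductSet(Interval.Ropen(-44/7, -9/8), {-66/7, -5/2, -7/47, 3*sqrt(3), 6*E}))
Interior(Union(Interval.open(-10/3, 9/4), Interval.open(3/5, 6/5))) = Interval.open(-10/3, 9/4)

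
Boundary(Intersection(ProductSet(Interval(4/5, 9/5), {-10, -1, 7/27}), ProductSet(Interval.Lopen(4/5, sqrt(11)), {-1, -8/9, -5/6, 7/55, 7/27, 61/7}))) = ProductSet(Interval(4/5, 9/5), {-1, 7/27})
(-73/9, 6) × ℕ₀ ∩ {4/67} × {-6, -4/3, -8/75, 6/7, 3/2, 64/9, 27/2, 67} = {4/67} × {67}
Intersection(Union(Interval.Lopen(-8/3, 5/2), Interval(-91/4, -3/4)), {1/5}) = {1/5}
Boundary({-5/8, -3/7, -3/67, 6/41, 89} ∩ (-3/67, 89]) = {6/41, 89}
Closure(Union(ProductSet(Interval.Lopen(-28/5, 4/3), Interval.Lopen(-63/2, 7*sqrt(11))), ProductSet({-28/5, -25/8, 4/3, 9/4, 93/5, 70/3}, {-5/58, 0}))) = Union(ProductSet({-28/5, 4/3}, Interval(-63/2, 7*sqrt(11))), ProductSet({-28/5, -25/8, 4/3, 9/4, 93/5, 70/3}, {-5/58, 0}), ProductSet(Interval(-28/5, 4/3), {-63/2, 7*sqrt(11)}), ProductSet(Interval.Lopen(-28/5, 4/3), Interval.Lopen(-63/2, 7*sqrt(11))))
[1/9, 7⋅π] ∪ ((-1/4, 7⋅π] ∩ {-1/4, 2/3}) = [1/9, 7⋅π]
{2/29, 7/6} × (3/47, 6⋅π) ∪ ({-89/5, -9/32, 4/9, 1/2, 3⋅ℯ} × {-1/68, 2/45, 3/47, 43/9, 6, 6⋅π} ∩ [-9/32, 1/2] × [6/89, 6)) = ({-9/32, 4/9, 1/2} × {43/9}) ∪ ({2/29, 7/6} × (3/47, 6⋅π))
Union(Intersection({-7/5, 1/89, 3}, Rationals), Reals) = Reals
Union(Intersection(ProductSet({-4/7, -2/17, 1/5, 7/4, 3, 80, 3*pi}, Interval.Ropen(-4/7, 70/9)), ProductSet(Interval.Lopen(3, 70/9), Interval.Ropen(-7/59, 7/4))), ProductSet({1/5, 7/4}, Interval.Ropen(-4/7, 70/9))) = ProductSet({1/5, 7/4}, Interval.Ropen(-4/7, 70/9))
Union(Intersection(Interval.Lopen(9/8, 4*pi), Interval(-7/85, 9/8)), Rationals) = Rationals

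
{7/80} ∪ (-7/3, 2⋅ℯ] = (-7/3, 2⋅ℯ]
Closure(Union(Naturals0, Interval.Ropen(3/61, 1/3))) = Union(Complement(Naturals0, Interval.open(3/61, 1/3)), Interval(3/61, 1/3), Naturals0)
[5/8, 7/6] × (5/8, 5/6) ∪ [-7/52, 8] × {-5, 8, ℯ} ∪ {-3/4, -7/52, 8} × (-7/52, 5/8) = ({-3/4, -7/52, 8} × (-7/52, 5/8)) ∪ ([-7/52, 8] × {-5, 8, ℯ}) ∪ ([5/8, 7/6] × (5/8, 5/6))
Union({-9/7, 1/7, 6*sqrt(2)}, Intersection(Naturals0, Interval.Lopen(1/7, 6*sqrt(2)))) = Union({-9/7, 1/7, 6*sqrt(2)}, Range(1, 9, 1))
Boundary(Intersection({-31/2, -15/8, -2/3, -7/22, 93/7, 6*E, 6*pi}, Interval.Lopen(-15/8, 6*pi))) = {-2/3, -7/22, 93/7, 6*E, 6*pi}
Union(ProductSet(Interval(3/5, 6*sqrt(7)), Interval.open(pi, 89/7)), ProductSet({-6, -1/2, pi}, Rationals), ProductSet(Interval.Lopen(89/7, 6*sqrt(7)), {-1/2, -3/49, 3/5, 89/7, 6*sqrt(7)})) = Union(ProductSet({-6, -1/2, pi}, Rationals), ProductSet(Interval(3/5, 6*sqrt(7)), Interval.open(pi, 89/7)), ProductSet(Interval.Lopen(89/7, 6*sqrt(7)), {-1/2, -3/49, 3/5, 89/7, 6*sqrt(7)}))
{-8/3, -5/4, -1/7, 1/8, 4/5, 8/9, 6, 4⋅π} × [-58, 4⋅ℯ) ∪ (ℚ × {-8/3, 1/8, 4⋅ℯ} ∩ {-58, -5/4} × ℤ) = {-8/3, -5/4, -1/7, 1/8, 4/5, 8/9, 6, 4⋅π} × [-58, 4⋅ℯ)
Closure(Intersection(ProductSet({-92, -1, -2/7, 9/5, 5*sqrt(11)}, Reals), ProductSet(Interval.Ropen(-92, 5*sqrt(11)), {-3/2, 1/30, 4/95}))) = ProductSet({-92, -1, -2/7, 9/5}, {-3/2, 1/30, 4/95})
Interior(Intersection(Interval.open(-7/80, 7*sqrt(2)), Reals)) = Interval.open(-7/80, 7*sqrt(2))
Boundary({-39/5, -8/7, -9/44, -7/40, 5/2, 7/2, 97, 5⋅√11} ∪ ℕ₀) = {-39/5, -8/7, -9/44, -7/40, 5/2, 7/2, 5⋅√11} ∪ ℕ₀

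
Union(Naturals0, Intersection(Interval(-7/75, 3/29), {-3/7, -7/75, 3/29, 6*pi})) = Union({-7/75, 3/29}, Naturals0)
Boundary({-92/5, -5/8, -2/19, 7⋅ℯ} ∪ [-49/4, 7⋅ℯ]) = {-92/5, -49/4, 7⋅ℯ}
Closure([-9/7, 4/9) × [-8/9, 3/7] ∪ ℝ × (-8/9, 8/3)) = ℝ × [-8/9, 8/3]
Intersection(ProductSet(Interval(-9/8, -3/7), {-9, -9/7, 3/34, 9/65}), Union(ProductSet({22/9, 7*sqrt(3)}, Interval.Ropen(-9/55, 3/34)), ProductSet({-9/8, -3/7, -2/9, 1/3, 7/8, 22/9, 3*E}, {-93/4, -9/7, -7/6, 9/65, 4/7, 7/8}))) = ProductSet({-9/8, -3/7}, {-9/7, 9/65})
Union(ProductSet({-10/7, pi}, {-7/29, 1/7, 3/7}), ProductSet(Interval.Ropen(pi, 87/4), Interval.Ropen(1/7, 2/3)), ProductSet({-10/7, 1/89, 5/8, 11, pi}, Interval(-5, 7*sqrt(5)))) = Union(ProductSet({-10/7, 1/89, 5/8, 11, pi}, Interval(-5, 7*sqrt(5))), ProductSet(Interval.Ropen(pi, 87/4), Interval.Ropen(1/7, 2/3)))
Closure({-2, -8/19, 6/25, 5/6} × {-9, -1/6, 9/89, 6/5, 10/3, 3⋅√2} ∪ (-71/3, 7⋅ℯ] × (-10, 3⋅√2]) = ({-71/3, 7⋅ℯ} × [-10, 3⋅√2]) ∪ ([-71/3, 7⋅ℯ] × {-10, 3⋅√2}) ∪ ((-71/3, 7⋅ℯ] × (-10, 3⋅√2])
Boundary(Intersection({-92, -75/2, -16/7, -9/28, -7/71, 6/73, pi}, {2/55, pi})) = {pi}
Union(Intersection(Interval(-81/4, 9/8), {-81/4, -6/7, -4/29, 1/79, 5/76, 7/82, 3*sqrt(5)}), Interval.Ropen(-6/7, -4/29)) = Union({-81/4, 1/79, 5/76, 7/82}, Interval(-6/7, -4/29))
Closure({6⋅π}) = {6⋅π}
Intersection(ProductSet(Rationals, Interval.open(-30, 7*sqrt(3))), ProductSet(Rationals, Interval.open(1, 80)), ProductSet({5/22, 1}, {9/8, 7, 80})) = ProductSet({5/22, 1}, {9/8, 7})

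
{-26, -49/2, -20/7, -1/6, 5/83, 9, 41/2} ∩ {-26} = {-26}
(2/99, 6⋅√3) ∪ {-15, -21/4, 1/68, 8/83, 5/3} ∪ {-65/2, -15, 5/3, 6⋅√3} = {-65/2, -15, -21/4, 1/68} ∪ (2/99, 6⋅√3]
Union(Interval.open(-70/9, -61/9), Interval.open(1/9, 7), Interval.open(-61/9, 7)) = Union(Interval.open(-70/9, -61/9), Interval.open(-61/9, 7))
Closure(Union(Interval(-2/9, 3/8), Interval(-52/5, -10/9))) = Union(Interval(-52/5, -10/9), Interval(-2/9, 3/8))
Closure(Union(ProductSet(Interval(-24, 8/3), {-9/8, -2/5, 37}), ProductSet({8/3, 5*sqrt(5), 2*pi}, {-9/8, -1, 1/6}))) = Union(ProductSet({8/3, 5*sqrt(5), 2*pi}, {-9/8, -1, 1/6}), ProductSet(Interval(-24, 8/3), {-9/8, -2/5, 37}))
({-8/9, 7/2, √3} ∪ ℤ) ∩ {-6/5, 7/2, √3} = {7/2, √3}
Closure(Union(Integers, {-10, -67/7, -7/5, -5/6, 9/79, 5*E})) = Union({-67/7, -7/5, -5/6, 9/79, 5*E}, Integers)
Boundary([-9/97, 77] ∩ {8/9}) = {8/9}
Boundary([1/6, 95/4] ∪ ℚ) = (-∞, 1/6] ∪ [95/4, ∞)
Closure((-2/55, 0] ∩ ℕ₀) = {0}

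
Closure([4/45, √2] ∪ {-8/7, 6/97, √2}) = {-8/7, 6/97} ∪ [4/45, √2]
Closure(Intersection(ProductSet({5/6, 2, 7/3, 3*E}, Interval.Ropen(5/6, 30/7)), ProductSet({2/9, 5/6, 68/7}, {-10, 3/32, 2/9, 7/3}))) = ProductSet({5/6}, {7/3})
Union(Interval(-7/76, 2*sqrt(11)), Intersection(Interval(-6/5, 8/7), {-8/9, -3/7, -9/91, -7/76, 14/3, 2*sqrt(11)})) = Union({-8/9, -3/7, -9/91}, Interval(-7/76, 2*sqrt(11)))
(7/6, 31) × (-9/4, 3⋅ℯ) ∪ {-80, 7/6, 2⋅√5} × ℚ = ({-80, 7/6, 2⋅√5} × ℚ) ∪ ((7/6, 31) × (-9/4, 3⋅ℯ))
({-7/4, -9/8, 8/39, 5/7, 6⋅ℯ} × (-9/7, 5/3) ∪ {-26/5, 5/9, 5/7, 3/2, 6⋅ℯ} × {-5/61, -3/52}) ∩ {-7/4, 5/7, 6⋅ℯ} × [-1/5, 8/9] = {-7/4, 5/7, 6⋅ℯ} × [-1/5, 8/9]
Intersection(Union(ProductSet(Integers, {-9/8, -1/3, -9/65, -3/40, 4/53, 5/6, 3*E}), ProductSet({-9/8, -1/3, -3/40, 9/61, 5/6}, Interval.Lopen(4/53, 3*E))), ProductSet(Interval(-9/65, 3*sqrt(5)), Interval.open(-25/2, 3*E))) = Union(ProductSet({-3/40, 9/61, 5/6}, Interval.open(4/53, 3*E)), ProductSet(Range(0, 7, 1), {-9/8, -1/3, -9/65, -3/40, 4/53, 5/6}))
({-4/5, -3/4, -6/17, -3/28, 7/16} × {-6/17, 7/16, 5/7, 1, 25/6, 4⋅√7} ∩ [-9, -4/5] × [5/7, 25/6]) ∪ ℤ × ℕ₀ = (ℤ × ℕ₀) ∪ ({-4/5} × {5/7, 1, 25/6})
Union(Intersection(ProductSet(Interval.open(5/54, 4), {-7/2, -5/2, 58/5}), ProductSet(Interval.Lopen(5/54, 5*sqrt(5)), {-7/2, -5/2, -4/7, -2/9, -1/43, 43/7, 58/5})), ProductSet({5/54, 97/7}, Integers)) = Union(ProductSet({5/54, 97/7}, Integers), ProductSet(Interval.open(5/54, 4), {-7/2, -5/2, 58/5}))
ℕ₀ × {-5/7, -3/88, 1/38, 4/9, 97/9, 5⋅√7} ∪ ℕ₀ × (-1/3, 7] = ℕ₀ × ({-5/7, 97/9, 5⋅√7} ∪ (-1/3, 7])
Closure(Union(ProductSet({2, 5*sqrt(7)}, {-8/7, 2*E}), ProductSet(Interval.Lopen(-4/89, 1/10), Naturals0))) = Union(ProductSet({2, 5*sqrt(7)}, {-8/7, 2*E}), ProductSet(Interval(-4/89, 1/10), Naturals0))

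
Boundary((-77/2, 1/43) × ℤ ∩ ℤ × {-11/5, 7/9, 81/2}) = ∅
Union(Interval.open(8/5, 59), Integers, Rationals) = Union(Interval(8/5, 59), Rationals)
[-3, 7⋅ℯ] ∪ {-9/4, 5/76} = [-3, 7⋅ℯ]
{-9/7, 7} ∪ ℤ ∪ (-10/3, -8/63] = ℤ ∪ (-10/3, -8/63]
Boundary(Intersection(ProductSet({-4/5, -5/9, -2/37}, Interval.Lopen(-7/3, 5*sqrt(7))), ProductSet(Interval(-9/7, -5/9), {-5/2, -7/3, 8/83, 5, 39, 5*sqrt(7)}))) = ProductSet({-4/5, -5/9}, {8/83, 5, 5*sqrt(7)})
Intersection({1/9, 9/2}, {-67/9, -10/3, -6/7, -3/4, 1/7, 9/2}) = {9/2}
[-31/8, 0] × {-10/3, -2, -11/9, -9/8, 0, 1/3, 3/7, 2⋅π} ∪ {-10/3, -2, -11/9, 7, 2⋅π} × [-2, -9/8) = ({-10/3, -2, -11/9, 7, 2⋅π} × [-2, -9/8)) ∪ ([-31/8, 0] × {-10/3, -2, -11/9, -9/8, 0, 1/3, 3/7, 2⋅π})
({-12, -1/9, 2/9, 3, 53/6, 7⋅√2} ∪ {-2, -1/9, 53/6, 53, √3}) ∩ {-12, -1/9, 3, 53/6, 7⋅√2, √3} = {-12, -1/9, 3, 53/6, 7⋅√2, √3}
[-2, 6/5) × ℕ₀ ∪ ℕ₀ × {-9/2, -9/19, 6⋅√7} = ([-2, 6/5) × ℕ₀) ∪ (ℕ₀ × {-9/2, -9/19, 6⋅√7})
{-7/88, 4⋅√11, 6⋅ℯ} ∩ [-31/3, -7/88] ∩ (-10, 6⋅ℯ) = {-7/88}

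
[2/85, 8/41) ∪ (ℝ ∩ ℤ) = ℤ ∪ [2/85, 8/41)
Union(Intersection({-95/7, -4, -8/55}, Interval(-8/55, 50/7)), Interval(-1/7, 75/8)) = Union({-8/55}, Interval(-1/7, 75/8))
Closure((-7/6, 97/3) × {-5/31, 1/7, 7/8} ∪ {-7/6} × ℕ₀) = ({-7/6} × ℕ₀) ∪ ([-7/6, 97/3] × {-5/31, 1/7, 7/8})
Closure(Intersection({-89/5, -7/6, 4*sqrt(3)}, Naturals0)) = EmptySet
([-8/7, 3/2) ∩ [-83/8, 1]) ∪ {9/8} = [-8/7, 1] ∪ {9/8}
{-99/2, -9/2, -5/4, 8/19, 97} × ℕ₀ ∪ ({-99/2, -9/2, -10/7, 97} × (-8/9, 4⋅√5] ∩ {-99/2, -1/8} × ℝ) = ({-99/2, -9/2, -5/4, 8/19, 97} × ℕ₀) ∪ ({-99/2} × (-8/9, 4⋅√5])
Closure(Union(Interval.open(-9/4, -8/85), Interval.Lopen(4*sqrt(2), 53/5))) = Union(Interval(-9/4, -8/85), Interval(4*sqrt(2), 53/5))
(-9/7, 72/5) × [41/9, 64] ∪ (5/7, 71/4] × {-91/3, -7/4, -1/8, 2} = ((-9/7, 72/5) × [41/9, 64]) ∪ ((5/7, 71/4] × {-91/3, -7/4, -1/8, 2})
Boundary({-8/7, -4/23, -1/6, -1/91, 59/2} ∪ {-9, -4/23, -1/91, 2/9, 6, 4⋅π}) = {-9, -8/7, -4/23, -1/6, -1/91, 2/9, 6, 59/2, 4⋅π}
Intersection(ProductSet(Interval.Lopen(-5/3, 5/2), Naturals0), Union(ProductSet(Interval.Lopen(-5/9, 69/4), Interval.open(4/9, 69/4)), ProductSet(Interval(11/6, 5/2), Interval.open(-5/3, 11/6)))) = Union(ProductSet(Interval.Lopen(-5/9, 5/2), Range(1, 18, 1)), ProductSet(Interval(11/6, 5/2), Range(0, 2, 1)))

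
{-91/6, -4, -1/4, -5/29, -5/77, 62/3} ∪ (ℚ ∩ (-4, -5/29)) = {-91/6, -4, -5/29, -5/77, 62/3} ∪ (ℚ ∩ (-4, -5/29))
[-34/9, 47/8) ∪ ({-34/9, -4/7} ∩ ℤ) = [-34/9, 47/8)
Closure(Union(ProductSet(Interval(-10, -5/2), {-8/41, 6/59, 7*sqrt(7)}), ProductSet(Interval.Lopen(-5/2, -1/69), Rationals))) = Union(ProductSet(Interval(-10, -5/2), {-8/41, 6/59, 7*sqrt(7)}), ProductSet(Interval(-5/2, -1/69), Reals))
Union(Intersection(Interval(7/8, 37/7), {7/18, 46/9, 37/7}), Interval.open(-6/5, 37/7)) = Interval.Lopen(-6/5, 37/7)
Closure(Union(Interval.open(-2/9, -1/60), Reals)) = Interval(-oo, oo)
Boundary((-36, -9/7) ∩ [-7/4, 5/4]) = {-7/4, -9/7}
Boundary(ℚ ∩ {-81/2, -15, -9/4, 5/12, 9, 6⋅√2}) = {-81/2, -15, -9/4, 5/12, 9}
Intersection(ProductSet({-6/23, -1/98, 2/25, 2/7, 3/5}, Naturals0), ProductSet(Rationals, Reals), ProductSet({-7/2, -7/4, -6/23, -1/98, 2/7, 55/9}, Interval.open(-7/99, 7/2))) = ProductSet({-6/23, -1/98, 2/7}, Range(0, 4, 1))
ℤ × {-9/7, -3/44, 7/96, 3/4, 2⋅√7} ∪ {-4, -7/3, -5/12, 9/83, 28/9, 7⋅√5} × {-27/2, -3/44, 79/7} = (ℤ × {-9/7, -3/44, 7/96, 3/4, 2⋅√7}) ∪ ({-4, -7/3, -5/12, 9/83, 28/9, 7⋅√5} × {-27/2, -3/44, 79/7})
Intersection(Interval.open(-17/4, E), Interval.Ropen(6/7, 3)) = Interval.Ropen(6/7, E)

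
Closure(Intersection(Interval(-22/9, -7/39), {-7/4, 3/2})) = {-7/4}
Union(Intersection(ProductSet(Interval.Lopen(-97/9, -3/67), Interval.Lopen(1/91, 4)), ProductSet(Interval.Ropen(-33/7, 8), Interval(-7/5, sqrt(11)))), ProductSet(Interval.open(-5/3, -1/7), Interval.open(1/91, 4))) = Union(ProductSet(Interval(-33/7, -3/67), Interval.Lopen(1/91, sqrt(11))), ProductSet(Interval.open(-5/3, -1/7), Interval.open(1/91, 4)))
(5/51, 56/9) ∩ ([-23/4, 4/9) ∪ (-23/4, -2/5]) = (5/51, 4/9)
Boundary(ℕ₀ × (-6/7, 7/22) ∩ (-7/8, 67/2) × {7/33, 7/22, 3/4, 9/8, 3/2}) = {0, 1, …, 33} × {7/33}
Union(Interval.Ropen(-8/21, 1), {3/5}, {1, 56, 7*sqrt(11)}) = Union({56, 7*sqrt(11)}, Interval(-8/21, 1))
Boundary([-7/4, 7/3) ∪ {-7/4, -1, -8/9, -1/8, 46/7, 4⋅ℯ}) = {-7/4, 7/3, 46/7, 4⋅ℯ}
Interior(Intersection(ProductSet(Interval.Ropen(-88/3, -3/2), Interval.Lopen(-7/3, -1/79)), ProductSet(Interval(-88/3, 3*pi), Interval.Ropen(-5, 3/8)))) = ProductSet(Interval.open(-88/3, -3/2), Interval.open(-7/3, -1/79))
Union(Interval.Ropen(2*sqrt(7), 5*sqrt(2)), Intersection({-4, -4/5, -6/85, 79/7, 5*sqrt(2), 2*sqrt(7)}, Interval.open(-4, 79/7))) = Union({-4/5, -6/85}, Interval(2*sqrt(7), 5*sqrt(2)))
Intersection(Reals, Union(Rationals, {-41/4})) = Rationals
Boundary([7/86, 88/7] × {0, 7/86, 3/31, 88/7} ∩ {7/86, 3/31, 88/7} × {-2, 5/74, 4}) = ∅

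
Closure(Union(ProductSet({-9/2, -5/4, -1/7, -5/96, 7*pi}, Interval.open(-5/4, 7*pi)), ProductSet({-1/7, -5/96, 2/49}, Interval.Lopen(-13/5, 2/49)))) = Union(ProductSet({-1/7, -5/96, 2/49}, Interval(-13/5, 2/49)), ProductSet({-9/2, -5/4, -1/7, -5/96, 7*pi}, Interval(-5/4, 7*pi)))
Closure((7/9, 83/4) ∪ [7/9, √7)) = [7/9, 83/4]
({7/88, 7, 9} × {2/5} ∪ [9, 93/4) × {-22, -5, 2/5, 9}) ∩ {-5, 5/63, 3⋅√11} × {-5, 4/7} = {3⋅√11} × {-5}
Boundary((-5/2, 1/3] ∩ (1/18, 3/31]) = {1/18, 3/31}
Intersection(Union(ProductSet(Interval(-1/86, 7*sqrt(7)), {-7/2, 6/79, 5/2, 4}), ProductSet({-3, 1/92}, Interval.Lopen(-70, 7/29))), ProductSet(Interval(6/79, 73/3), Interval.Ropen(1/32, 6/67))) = ProductSet(Interval(6/79, 7*sqrt(7)), {6/79})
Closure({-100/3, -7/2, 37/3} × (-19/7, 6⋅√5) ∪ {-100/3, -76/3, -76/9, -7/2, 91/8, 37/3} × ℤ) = ({-100/3, -76/3, -76/9, -7/2, 91/8, 37/3} × ℤ) ∪ ({-100/3, -7/2, 37/3} × [-19/7, 6⋅√5])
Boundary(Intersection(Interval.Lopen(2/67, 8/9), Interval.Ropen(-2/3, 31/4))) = {2/67, 8/9}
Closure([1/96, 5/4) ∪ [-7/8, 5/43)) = [-7/8, 5/4]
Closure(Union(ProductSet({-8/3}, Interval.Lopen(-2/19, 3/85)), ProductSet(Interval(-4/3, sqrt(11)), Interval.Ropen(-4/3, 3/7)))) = Union(ProductSet({-8/3}, Interval(-2/19, 3/85)), ProductSet(Interval(-4/3, sqrt(11)), Interval(-4/3, 3/7)))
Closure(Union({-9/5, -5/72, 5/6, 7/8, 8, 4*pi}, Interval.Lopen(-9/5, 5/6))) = Union({7/8, 8, 4*pi}, Interval(-9/5, 5/6))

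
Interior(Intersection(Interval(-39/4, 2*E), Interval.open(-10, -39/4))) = EmptySet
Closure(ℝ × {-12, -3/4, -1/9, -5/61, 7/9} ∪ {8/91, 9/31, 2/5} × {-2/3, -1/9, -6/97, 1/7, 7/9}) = (ℝ × {-12, -3/4, -1/9, -5/61, 7/9}) ∪ ({8/91, 9/31, 2/5} × {-2/3, -1/9, -6/97, 1/7, 7/9})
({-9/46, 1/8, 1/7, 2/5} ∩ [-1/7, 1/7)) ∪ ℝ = ℝ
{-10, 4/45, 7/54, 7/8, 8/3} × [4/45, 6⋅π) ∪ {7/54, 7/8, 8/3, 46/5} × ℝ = ({7/54, 7/8, 8/3, 46/5} × ℝ) ∪ ({-10, 4/45, 7/54, 7/8, 8/3} × [4/45, 6⋅π))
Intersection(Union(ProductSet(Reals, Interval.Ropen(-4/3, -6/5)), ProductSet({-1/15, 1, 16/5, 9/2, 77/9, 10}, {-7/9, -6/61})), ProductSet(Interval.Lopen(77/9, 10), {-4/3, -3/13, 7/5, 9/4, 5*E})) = ProductSet(Interval.Lopen(77/9, 10), {-4/3})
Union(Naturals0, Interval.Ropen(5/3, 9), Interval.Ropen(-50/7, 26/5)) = Union(Interval(-50/7, 9), Naturals0)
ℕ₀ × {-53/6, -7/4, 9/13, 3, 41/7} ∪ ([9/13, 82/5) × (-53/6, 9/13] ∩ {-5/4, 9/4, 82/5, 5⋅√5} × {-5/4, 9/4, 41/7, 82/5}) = (ℕ₀ × {-53/6, -7/4, 9/13, 3, 41/7}) ∪ ({9/4, 5⋅√5} × {-5/4})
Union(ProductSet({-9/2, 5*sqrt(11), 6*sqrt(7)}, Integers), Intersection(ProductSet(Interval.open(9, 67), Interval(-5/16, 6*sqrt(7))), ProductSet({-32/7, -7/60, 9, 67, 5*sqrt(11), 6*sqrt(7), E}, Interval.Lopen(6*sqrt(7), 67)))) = ProductSet({-9/2, 5*sqrt(11), 6*sqrt(7)}, Integers)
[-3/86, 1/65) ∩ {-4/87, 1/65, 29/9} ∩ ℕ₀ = ∅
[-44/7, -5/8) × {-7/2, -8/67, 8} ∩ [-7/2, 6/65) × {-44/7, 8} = [-7/2, -5/8) × {8}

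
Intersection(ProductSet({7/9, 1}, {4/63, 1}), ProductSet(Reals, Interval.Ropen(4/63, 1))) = ProductSet({7/9, 1}, {4/63})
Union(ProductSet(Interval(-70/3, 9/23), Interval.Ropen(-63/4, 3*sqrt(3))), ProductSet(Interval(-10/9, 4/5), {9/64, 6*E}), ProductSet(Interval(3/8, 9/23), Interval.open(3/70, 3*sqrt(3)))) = Union(ProductSet(Interval(-70/3, 9/23), Interval.Ropen(-63/4, 3*sqrt(3))), ProductSet(Interval(-10/9, 4/5), {9/64, 6*E}))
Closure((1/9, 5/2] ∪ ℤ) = ℤ ∪ [1/9, 5/2]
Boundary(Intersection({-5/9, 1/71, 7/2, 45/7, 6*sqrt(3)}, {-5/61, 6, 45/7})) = {45/7}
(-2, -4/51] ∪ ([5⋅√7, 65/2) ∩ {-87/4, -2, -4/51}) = (-2, -4/51]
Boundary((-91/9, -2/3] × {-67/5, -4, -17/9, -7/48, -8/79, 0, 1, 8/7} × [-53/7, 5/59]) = [-91/9, -2/3] × {-67/5, -4, -17/9, -7/48, -8/79, 0, 1, 8/7} × [-53/7, 5/59]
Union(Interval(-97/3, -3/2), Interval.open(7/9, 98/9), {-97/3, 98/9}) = Union(Interval(-97/3, -3/2), Interval.Lopen(7/9, 98/9))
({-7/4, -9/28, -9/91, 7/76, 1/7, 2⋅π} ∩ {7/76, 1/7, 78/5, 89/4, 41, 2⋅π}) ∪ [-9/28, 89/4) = [-9/28, 89/4)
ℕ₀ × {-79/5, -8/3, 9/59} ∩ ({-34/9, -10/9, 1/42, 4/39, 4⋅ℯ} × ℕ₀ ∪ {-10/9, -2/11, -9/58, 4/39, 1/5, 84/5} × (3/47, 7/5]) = ∅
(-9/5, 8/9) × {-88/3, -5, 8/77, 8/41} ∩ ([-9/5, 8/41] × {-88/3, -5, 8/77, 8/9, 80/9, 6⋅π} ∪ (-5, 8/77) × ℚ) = ((-9/5, 8/41] × {-88/3, -5, 8/77}) ∪ ((-9/5, 8/77) × {-88/3, -5, 8/77, 8/41})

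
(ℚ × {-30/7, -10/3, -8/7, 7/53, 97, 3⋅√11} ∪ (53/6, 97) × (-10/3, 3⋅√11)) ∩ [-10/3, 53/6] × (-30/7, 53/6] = (ℚ ∩ [-10/3, 53/6]) × {-10/3, -8/7, 7/53}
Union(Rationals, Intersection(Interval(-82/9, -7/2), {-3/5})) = Rationals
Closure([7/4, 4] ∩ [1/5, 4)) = [7/4, 4]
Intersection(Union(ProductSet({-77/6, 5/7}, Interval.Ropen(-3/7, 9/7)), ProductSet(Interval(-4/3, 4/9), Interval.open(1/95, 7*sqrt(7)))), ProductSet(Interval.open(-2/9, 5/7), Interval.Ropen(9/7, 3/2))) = ProductSet(Interval.Lopen(-2/9, 4/9), Interval.Ropen(9/7, 3/2))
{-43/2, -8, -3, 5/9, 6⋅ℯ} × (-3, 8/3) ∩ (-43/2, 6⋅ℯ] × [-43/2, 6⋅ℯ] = {-8, -3, 5/9, 6⋅ℯ} × (-3, 8/3)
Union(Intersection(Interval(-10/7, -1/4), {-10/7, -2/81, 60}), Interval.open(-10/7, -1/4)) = Interval.Ropen(-10/7, -1/4)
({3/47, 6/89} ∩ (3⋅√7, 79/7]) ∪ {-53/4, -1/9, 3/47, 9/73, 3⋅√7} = {-53/4, -1/9, 3/47, 9/73, 3⋅√7}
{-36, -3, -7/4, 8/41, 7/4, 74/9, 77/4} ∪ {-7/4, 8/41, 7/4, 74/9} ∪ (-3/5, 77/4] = {-36, -3, -7/4} ∪ (-3/5, 77/4]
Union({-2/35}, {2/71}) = {-2/35, 2/71}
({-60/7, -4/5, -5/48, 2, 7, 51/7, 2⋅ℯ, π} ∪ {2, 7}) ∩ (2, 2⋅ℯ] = {2⋅ℯ, π}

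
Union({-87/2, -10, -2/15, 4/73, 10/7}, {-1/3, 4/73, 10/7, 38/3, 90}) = {-87/2, -10, -1/3, -2/15, 4/73, 10/7, 38/3, 90}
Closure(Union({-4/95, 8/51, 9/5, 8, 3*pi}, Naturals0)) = Union({-4/95, 8/51, 9/5, 3*pi}, Naturals0)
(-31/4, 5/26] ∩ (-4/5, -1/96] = (-4/5, -1/96]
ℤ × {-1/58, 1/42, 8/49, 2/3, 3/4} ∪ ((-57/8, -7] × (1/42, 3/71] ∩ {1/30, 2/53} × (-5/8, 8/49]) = ℤ × {-1/58, 1/42, 8/49, 2/3, 3/4}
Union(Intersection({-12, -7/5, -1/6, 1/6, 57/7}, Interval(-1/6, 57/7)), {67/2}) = {-1/6, 1/6, 57/7, 67/2}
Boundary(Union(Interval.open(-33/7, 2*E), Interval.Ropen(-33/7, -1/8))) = {-33/7, 2*E}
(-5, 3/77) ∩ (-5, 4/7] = (-5, 3/77)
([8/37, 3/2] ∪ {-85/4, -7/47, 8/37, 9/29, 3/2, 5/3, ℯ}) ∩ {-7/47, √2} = {-7/47, √2}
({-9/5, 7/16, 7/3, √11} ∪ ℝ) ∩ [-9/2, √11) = [-9/2, √11)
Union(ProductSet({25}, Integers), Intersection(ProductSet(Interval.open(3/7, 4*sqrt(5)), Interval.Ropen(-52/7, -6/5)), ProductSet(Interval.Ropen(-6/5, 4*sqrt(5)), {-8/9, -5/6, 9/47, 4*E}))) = ProductSet({25}, Integers)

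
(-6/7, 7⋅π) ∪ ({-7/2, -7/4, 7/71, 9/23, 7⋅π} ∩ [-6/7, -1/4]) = (-6/7, 7⋅π)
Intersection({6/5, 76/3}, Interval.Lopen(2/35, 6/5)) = {6/5}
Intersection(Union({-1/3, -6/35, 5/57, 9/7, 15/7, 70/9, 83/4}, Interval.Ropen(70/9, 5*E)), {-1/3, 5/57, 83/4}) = {-1/3, 5/57, 83/4}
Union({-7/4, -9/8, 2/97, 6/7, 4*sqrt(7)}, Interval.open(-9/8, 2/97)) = Union({-7/4, 6/7, 4*sqrt(7)}, Interval(-9/8, 2/97))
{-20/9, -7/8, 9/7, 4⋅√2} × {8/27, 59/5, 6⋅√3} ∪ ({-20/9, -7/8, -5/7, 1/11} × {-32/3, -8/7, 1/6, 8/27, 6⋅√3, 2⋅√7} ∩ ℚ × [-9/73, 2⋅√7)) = ({-20/9, -7/8, -5/7, 1/11} × {1/6, 8/27}) ∪ ({-20/9, -7/8, 9/7, 4⋅√2} × {8/27, 59/5, 6⋅√3})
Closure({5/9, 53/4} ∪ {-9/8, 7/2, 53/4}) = {-9/8, 5/9, 7/2, 53/4}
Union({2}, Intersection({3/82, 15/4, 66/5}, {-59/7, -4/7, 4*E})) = {2}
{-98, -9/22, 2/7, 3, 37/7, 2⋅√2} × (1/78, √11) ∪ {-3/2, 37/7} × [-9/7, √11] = ({-3/2, 37/7} × [-9/7, √11]) ∪ ({-98, -9/22, 2/7, 3, 37/7, 2⋅√2} × (1/78, √11))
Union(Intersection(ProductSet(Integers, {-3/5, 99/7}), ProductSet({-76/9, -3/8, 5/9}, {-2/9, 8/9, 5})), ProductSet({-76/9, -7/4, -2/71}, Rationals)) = ProductSet({-76/9, -7/4, -2/71}, Rationals)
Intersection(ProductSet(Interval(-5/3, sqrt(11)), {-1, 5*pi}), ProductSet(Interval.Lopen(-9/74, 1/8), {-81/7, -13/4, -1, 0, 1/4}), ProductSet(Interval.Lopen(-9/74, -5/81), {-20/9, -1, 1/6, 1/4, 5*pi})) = ProductSet(Interval.Lopen(-9/74, -5/81), {-1})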